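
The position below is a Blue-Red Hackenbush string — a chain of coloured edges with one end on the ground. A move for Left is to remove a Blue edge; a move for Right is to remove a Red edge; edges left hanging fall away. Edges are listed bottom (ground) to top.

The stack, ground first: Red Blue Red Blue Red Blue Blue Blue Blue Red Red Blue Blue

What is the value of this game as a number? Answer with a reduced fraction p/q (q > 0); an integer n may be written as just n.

Recurse on prefixes of the 13-edge string Red Blue Red Blue Red Blue Blue Blue Blue Red Red Blue Blue:
v_1 [R]  L=[·]  R=[0]  — -1
v_2 [RB]  L=[-1]  R=[0]  — -1/2
v_3 [RBR]  L=[-1]  R=[-1/2, 0]  — -3/4
v_4 [RBRB]  L=[-1, -3/4]  R=[-1/2, 0]  — -5/8
v_5 [RBRBR]  L=[-1, -3/4]  R=[-5/8, -1/2, 0]  — -11/16
v_6 [RBRBRB]  L=[-1, -3/4, -11/16]  R=[-5/8, -1/2, 0]  — -21/32
v_7 [RBRBRBB]  L=[-1, -3/4, -11/16, -21/32]  R=[-5/8, -1/2, 0]  — -41/64
v_8 [RBRBRBBB]  L=[-1, -3/4, -11/16, -21/32, -41/64]  R=[-5/8, -1/2, 0]  — -81/128
v_9 [RBRBRBBBB]  L=[-1, -3/4, -11/16, -21/32, -41/64, -81/128]  R=[-5/8, -1/2, 0]  — -161/256
v_10 [RBRBRBBBBR]  L=[-1, -3/4, -11/16, -21/32, -41/64, -81/128]  R=[-161/256, -5/8, -1/2, 0]  — -323/512
v_11 [RBRBRBBBBRR]  L=[-1, -3/4, -11/16, -21/32, -41/64, -81/128]  R=[-323/512, -161/256, -5/8, -1/2, 0]  — -647/1024
v_12 [RBRBRBBBBRRB]  L=[-1, -3/4, -11/16, -21/32, -41/64, -81/128, -647/1024]  R=[-323/512, -161/256, -5/8, -1/2, 0]  — -1293/2048
v_13 [RBRBRBBBBRRBB]  L=[-1, -3/4, -11/16, -21/32, -41/64, -81/128, -647/1024, -1293/2048]  R=[-323/512, -161/256, -5/8, -1/2, 0]  — -2585/4096

-2585/4096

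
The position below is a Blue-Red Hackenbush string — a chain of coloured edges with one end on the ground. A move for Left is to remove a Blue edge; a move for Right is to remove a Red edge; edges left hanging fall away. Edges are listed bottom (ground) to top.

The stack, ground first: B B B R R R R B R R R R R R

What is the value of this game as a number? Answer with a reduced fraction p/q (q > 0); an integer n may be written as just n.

B: Left { 0 }, Right {  } ⇒ simplest 1
BB: Left { 0, 1 }, Right {  } ⇒ simplest 2
BBB: Left { 0, 1, 2 }, Right {  } ⇒ simplest 3
BBBR: Left { 0, 1, 2 }, Right { 3 } ⇒ simplest 5/2
BBBRR: Left { 0, 1, 2 }, Right { 5/2, 3 } ⇒ simplest 9/4
BBBRRR: Left { 0, 1, 2 }, Right { 9/4, 5/2, 3 } ⇒ simplest 17/8
BBBRRRR: Left { 0, 1, 2 }, Right { 17/8, 9/4, 5/2, 3 } ⇒ simplest 33/16
BBBRRRRB: Left { 0, 1, 2, 33/16 }, Right { 17/8, 9/4, 5/2, 3 } ⇒ simplest 67/32
BBBRRRRBR: Left { 0, 1, 2, 33/16 }, Right { 67/32, 17/8, 9/4, 5/2, 3 } ⇒ simplest 133/64
BBBRRRRBRR: Left { 0, 1, 2, 33/16 }, Right { 133/64, 67/32, 17/8, 9/4, 5/2, 3 } ⇒ simplest 265/128
BBBRRRRBRRR: Left { 0, 1, 2, 33/16 }, Right { 265/128, 133/64, 67/32, 17/8, 9/4, 5/2, 3 } ⇒ simplest 529/256
BBBRRRRBRRRR: Left { 0, 1, 2, 33/16 }, Right { 529/256, 265/128, 133/64, 67/32, 17/8, 9/4, 5/2, 3 } ⇒ simplest 1057/512
BBBRRRRBRRRRR: Left { 0, 1, 2, 33/16 }, Right { 1057/512, 529/256, 265/128, 133/64, 67/32, 17/8, 9/4, 5/2, 3 } ⇒ simplest 2113/1024
BBBRRRRBRRRRRR: Left { 0, 1, 2, 33/16 }, Right { 2113/1024, 1057/512, 529/256, 265/128, 133/64, 67/32, 17/8, 9/4, 5/2, 3 } ⇒ simplest 4225/2048

4225/2048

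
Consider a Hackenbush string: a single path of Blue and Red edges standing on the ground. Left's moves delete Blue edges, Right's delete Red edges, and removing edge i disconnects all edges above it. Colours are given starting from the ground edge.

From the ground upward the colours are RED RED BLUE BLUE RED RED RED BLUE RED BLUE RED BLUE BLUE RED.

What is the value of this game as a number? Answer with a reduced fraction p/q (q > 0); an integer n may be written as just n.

Build val(s[:k]) for k = 1..14, string s = RED RED BLUE BLUE RED RED RED BLUE RED BLUE RED BLUE BLUE RED.
val(R) = { — | 0 } so -1
val(RR) = { — | -1, 0 } so -2
val(RRB) = { -2 | -1, 0 } so -3/2
val(RRBB) = { -2, -3/2 | -1, 0 } so -5/4
val(RRBBR) = { -2, -3/2 | -5/4, -1, 0 } so -11/8
val(RRBBRR) = { -2, -3/2 | -11/8, -5/4, -1, 0 } so -23/16
val(RRBBRRR) = { -2, -3/2 | -23/16, -11/8, -5/4, -1, 0 } so -47/32
val(RRBBRRRB) = { -2, -3/2, -47/32 | -23/16, -11/8, -5/4, -1, 0 } so -93/64
val(RRBBRRRBR) = { -2, -3/2, -47/32 | -93/64, -23/16, -11/8, -5/4, -1, 0 } so -187/128
val(RRBBRRRBRB) = { -2, -3/2, -47/32, -187/128 | -93/64, -23/16, -11/8, -5/4, -1, 0 } so -373/256
val(RRBBRRRBRBR) = { -2, -3/2, -47/32, -187/128 | -373/256, -93/64, -23/16, -11/8, -5/4, -1, 0 } so -747/512
val(RRBBRRRBRBRB) = { -2, -3/2, -47/32, -187/128, -747/512 | -373/256, -93/64, -23/16, -11/8, -5/4, -1, 0 } so -1493/1024
val(RRBBRRRBRBRBB) = { -2, -3/2, -47/32, -187/128, -747/512, -1493/1024 | -373/256, -93/64, -23/16, -11/8, -5/4, -1, 0 } so -2985/2048
val(RRBBRRRBRBRBBR) = { -2, -3/2, -47/32, -187/128, -747/512, -1493/1024 | -2985/2048, -373/256, -93/64, -23/16, -11/8, -5/4, -1, 0 } so -5971/4096

-5971/4096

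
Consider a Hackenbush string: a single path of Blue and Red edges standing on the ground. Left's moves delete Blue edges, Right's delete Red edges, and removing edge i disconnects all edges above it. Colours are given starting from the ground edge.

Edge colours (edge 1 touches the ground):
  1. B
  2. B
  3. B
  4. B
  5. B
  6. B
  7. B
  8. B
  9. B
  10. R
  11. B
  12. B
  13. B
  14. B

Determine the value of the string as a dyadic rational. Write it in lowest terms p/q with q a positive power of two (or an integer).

value(B) = { 0 | none } => 1
value(BB) = { 0 1 | none } => 2
value(BBB) = { 0 1 2 | none } => 3
value(BBBB) = { 0 1 2 3 | none } => 4
value(BBBBB) = { 0 1 2 3 4 | none } => 5
value(BBBBBB) = { 0 1 2 3 4 5 | none } => 6
value(BBBBBBB) = { 0 1 2 3 4 5 6 | none } => 7
value(BBBBBBBB) = { 0 1 2 3 4 5 6 7 | none } => 8
value(BBBBBBBBB) = { 0 1 2 3 4 5 6 7 8 | none } => 9
value(BBBBBBBBBR) = { 0 1 2 3 4 5 6 7 8 | 9 } => 17/2
value(BBBBBBBBBRB) = { 0 1 2 3 4 5 6 7 8 17/2 | 9 } => 35/4
value(BBBBBBBBBRBB) = { 0 1 2 3 4 5 6 7 8 17/2 35/4 | 9 } => 71/8
value(BBBBBBBBBRBBB) = { 0 1 2 3 4 5 6 7 8 17/2 35/4 71/8 | 9 } => 143/16
value(BBBBBBBBBRBBBB) = { 0 1 2 3 4 5 6 7 8 17/2 35/4 71/8 143/16 | 9 } => 287/32

287/32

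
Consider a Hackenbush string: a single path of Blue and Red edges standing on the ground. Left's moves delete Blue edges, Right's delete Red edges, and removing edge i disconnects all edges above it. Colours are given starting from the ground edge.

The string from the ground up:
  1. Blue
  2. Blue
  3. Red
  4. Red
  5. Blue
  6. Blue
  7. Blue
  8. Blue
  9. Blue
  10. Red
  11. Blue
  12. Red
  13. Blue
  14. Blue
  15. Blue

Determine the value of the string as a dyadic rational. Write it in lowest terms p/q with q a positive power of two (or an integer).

12207/8192

Recurse on prefixes of the 15-edge string Blue Blue Red Red Blue Blue Blue Blue Blue Red Blue Red Blue Blue Blue:
edge 1 of 15 (Blue): { 0 | — } so 1
edge 2 of 15 (Blue): { 0 1 | — } so 2
edge 3 of 15 (Red): { 0 1 | 2 } so 3/2
edge 4 of 15 (Red): { 0 1 | 3/2 2 } so 5/4
edge 5 of 15 (Blue): { 0 1 5/4 | 3/2 2 } so 11/8
edge 6 of 15 (Blue): { 0 1 5/4 11/8 | 3/2 2 } so 23/16
edge 7 of 15 (Blue): { 0 1 5/4 11/8 23/16 | 3/2 2 } so 47/32
edge 8 of 15 (Blue): { 0 1 5/4 11/8 23/16 47/32 | 3/2 2 } so 95/64
edge 9 of 15 (Blue): { 0 1 5/4 11/8 23/16 47/32 95/64 | 3/2 2 } so 191/128
edge 10 of 15 (Red): { 0 1 5/4 11/8 23/16 47/32 95/64 | 191/128 3/2 2 } so 381/256
edge 11 of 15 (Blue): { 0 1 5/4 11/8 23/16 47/32 95/64 381/256 | 191/128 3/2 2 } so 763/512
edge 12 of 15 (Red): { 0 1 5/4 11/8 23/16 47/32 95/64 381/256 | 763/512 191/128 3/2 2 } so 1525/1024
edge 13 of 15 (Blue): { 0 1 5/4 11/8 23/16 47/32 95/64 381/256 1525/1024 | 763/512 191/128 3/2 2 } so 3051/2048
edge 14 of 15 (Blue): { 0 1 5/4 11/8 23/16 47/32 95/64 381/256 1525/1024 3051/2048 | 763/512 191/128 3/2 2 } so 6103/4096
edge 15 of 15 (Blue): { 0 1 5/4 11/8 23/16 47/32 95/64 381/256 1525/1024 3051/2048 6103/4096 | 763/512 191/128 3/2 2 } so 12207/8192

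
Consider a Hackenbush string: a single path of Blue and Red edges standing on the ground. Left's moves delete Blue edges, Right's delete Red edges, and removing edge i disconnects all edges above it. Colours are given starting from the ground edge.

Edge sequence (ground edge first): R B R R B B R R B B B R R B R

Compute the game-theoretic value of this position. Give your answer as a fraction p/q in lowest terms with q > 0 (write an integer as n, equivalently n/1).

Prefix values for R B R R B B R R B B B R R B R via {L|R} + simplicity:
1 of 15 · R · max L −∞ · min R 0 — -1
2 of 15 · RB · max L -1 · min R 0 — -1/2
3 of 15 · RBR · max L -1 · min R -1/2 — -3/4
4 of 15 · RBRR · max L -1 · min R -3/4 — -7/8
5 of 15 · RBRRB · max L -7/8 · min R -3/4 — -13/16
6 of 15 · RBRRBB · max L -13/16 · min R -3/4 — -25/32
7 of 15 · RBRRBBR · max L -13/16 · min R -25/32 — -51/64
8 of 15 · RBRRBBRR · max L -13/16 · min R -51/64 — -103/128
9 of 15 · RBRRBBRRB · max L -103/128 · min R -51/64 — -205/256
10 of 15 · RBRRBBRRBB · max L -205/256 · min R -51/64 — -409/512
11 of 15 · RBRRBBRRBBB · max L -409/512 · min R -51/64 — -817/1024
12 of 15 · RBRRBBRRBBBR · max L -409/512 · min R -817/1024 — -1635/2048
13 of 15 · RBRRBBRRBBBRR · max L -409/512 · min R -1635/2048 — -3271/4096
14 of 15 · RBRRBBRRBBBRRB · max L -3271/4096 · min R -1635/2048 — -6541/8192
15 of 15 · RBRRBBRRBBBRRBR · max L -3271/4096 · min R -6541/8192 — -13083/16384

-13083/16384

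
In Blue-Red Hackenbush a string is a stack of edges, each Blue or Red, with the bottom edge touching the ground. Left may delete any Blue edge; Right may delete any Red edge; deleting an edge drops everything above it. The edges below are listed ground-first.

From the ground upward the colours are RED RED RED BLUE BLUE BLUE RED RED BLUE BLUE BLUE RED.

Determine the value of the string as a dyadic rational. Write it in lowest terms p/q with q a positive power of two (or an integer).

Recurse on prefixes of the 12-edge string RED RED RED BLUE BLUE BLUE RED RED BLUE BLUE BLUE RED:
R: Left {  }, Right { 0 } ⇒ simplest -1
RR: Left {  }, Right { -1; 0 } ⇒ simplest -2
RRR: Left {  }, Right { -2; -1; 0 } ⇒ simplest -3
RRRB: Left { -3 }, Right { -2; -1; 0 } ⇒ simplest -5/2
RRRBB: Left { -3; -5/2 }, Right { -2; -1; 0 } ⇒ simplest -9/4
RRRBBB: Left { -3; -5/2; -9/4 }, Right { -2; -1; 0 } ⇒ simplest -17/8
RRRBBBR: Left { -3; -5/2; -9/4 }, Right { -17/8; -2; -1; 0 } ⇒ simplest -35/16
RRRBBBRR: Left { -3; -5/2; -9/4 }, Right { -35/16; -17/8; -2; -1; 0 } ⇒ simplest -71/32
RRRBBBRRB: Left { -3; -5/2; -9/4; -71/32 }, Right { -35/16; -17/8; -2; -1; 0 } ⇒ simplest -141/64
RRRBBBRRBB: Left { -3; -5/2; -9/4; -71/32; -141/64 }, Right { -35/16; -17/8; -2; -1; 0 } ⇒ simplest -281/128
RRRBBBRRBBB: Left { -3; -5/2; -9/4; -71/32; -141/64; -281/128 }, Right { -35/16; -17/8; -2; -1; 0 } ⇒ simplest -561/256
RRRBBBRRBBBR: Left { -3; -5/2; -9/4; -71/32; -141/64; -281/128 }, Right { -561/256; -35/16; -17/8; -2; -1; 0 } ⇒ simplest -1123/512

-1123/512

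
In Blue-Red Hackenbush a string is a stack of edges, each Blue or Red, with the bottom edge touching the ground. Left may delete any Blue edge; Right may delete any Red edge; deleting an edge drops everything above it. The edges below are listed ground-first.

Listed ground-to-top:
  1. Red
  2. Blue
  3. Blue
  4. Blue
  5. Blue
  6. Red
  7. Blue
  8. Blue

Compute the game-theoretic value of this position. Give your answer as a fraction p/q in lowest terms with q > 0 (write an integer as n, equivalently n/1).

R: Left { (no moves) }, Right { 0 } = simplest -1
RB: Left { -1 }, Right { 0 } = simplest -1/2
RBB: Left { -1; -1/2 }, Right { 0 } = simplest -1/4
RBBB: Left { -1; -1/2; -1/4 }, Right { 0 } = simplest -1/8
RBBBB: Left { -1; -1/2; -1/4; -1/8 }, Right { 0 } = simplest -1/16
RBBBBR: Left { -1; -1/2; -1/4; -1/8 }, Right { -1/16; 0 } = simplest -3/32
RBBBBRB: Left { -1; -1/2; -1/4; -1/8; -3/32 }, Right { -1/16; 0 } = simplest -5/64
RBBBBRBB: Left { -1; -1/2; -1/4; -1/8; -3/32; -5/64 }, Right { -1/16; 0 } = simplest -9/128

-9/128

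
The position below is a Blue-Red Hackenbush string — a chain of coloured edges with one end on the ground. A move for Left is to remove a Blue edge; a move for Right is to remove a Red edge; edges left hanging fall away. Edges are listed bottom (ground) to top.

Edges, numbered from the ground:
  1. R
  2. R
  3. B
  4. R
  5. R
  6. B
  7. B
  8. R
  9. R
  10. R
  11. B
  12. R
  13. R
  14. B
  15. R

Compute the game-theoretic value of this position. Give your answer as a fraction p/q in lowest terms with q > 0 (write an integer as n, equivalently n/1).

edge 1 of 15 (R): { (no moves) | 0 } gives -1
edge 2 of 15 (R): { (no moves) | -1 0 } gives -2
edge 3 of 15 (B): { -2 | -1 0 } gives -3/2
edge 4 of 15 (R): { -2 | -3/2 -1 0 } gives -7/4
edge 5 of 15 (R): { -2 | -7/4 -3/2 -1 0 } gives -15/8
edge 6 of 15 (B): { -2 -15/8 | -7/4 -3/2 -1 0 } gives -29/16
edge 7 of 15 (B): { -2 -15/8 -29/16 | -7/4 -3/2 -1 0 } gives -57/32
edge 8 of 15 (R): { -2 -15/8 -29/16 | -57/32 -7/4 -3/2 -1 0 } gives -115/64
edge 9 of 15 (R): { -2 -15/8 -29/16 | -115/64 -57/32 -7/4 -3/2 -1 0 } gives -231/128
edge 10 of 15 (R): { -2 -15/8 -29/16 | -231/128 -115/64 -57/32 -7/4 -3/2 -1 0 } gives -463/256
edge 11 of 15 (B): { -2 -15/8 -29/16 -463/256 | -231/128 -115/64 -57/32 -7/4 -3/2 -1 0 } gives -925/512
edge 12 of 15 (R): { -2 -15/8 -29/16 -463/256 | -925/512 -231/128 -115/64 -57/32 -7/4 -3/2 -1 0 } gives -1851/1024
edge 13 of 15 (R): { -2 -15/8 -29/16 -463/256 | -1851/1024 -925/512 -231/128 -115/64 -57/32 -7/4 -3/2 -1 0 } gives -3703/2048
edge 14 of 15 (B): { -2 -15/8 -29/16 -463/256 -3703/2048 | -1851/1024 -925/512 -231/128 -115/64 -57/32 -7/4 -3/2 -1 0 } gives -7405/4096
edge 15 of 15 (R): { -2 -15/8 -29/16 -463/256 -3703/2048 | -7405/4096 -1851/1024 -925/512 -231/128 -115/64 -57/32 -7/4 -3/2 -1 0 } gives -14811/8192

-14811/8192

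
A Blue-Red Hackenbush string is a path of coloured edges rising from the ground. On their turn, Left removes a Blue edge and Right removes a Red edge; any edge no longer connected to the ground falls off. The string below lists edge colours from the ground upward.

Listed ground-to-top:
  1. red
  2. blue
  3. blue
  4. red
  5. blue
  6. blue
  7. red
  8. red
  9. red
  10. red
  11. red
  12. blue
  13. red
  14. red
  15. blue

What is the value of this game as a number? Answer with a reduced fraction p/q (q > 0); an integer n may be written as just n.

-5101/16384

val_1 [r]  L=[·]  R=[0]  → -1
val_2 [rb]  L=[-1]  R=[0]  → -1/2
val_3 [rbb]  L=[-1, -1/2]  R=[0]  → -1/4
val_4 [rbbr]  L=[-1, -1/2]  R=[-1/4, 0]  → -3/8
val_5 [rbbrb]  L=[-1, -1/2, -3/8]  R=[-1/4, 0]  → -5/16
val_6 [rbbrbb]  L=[-1, -1/2, -3/8, -5/16]  R=[-1/4, 0]  → -9/32
val_7 [rbbrbbr]  L=[-1, -1/2, -3/8, -5/16]  R=[-9/32, -1/4, 0]  → -19/64
val_8 [rbbrbbrr]  L=[-1, -1/2, -3/8, -5/16]  R=[-19/64, -9/32, -1/4, 0]  → -39/128
val_9 [rbbrbbrrr]  L=[-1, -1/2, -3/8, -5/16]  R=[-39/128, -19/64, -9/32, -1/4, 0]  → -79/256
val_10 [rbbrbbrrrr]  L=[-1, -1/2, -3/8, -5/16]  R=[-79/256, -39/128, -19/64, -9/32, -1/4, 0]  → -159/512
val_11 [rbbrbbrrrrr]  L=[-1, -1/2, -3/8, -5/16]  R=[-159/512, -79/256, -39/128, -19/64, -9/32, -1/4, 0]  → -319/1024
val_12 [rbbrbbrrrrrb]  L=[-1, -1/2, -3/8, -5/16, -319/1024]  R=[-159/512, -79/256, -39/128, -19/64, -9/32, -1/4, 0]  → -637/2048
val_13 [rbbrbbrrrrrbr]  L=[-1, -1/2, -3/8, -5/16, -319/1024]  R=[-637/2048, -159/512, -79/256, -39/128, -19/64, -9/32, -1/4, 0]  → -1275/4096
val_14 [rbbrbbrrrrrbrr]  L=[-1, -1/2, -3/8, -5/16, -319/1024]  R=[-1275/4096, -637/2048, -159/512, -79/256, -39/128, -19/64, -9/32, -1/4, 0]  → -2551/8192
val_15 [rbbrbbrrrrrbrrb]  L=[-1, -1/2, -3/8, -5/16, -319/1024, -2551/8192]  R=[-1275/4096, -637/2048, -159/512, -79/256, -39/128, -19/64, -9/32, -1/4, 0]  → -5101/16384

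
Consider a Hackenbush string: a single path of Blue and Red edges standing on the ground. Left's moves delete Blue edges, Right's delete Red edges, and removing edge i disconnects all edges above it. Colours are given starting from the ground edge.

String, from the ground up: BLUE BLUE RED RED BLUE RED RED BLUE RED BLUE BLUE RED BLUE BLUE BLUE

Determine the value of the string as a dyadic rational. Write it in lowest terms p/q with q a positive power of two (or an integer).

10607/8192

Prefix values for BLUE BLUE RED RED BLUE RED RED BLUE RED BLUE BLUE RED BLUE BLUE BLUE via {L|R} + simplicity:
G_1 [B]  L=[0]  R=[]  -> 1
G_2 [BB]  L=[0 1]  R=[]  -> 2
G_3 [BBR]  L=[0 1]  R=[2]  -> 3/2
G_4 [BBRR]  L=[0 1]  R=[3/2 2]  -> 5/4
G_5 [BBRRB]  L=[0 1 5/4]  R=[3/2 2]  -> 11/8
G_6 [BBRRBR]  L=[0 1 5/4]  R=[11/8 3/2 2]  -> 21/16
G_7 [BBRRBRR]  L=[0 1 5/4]  R=[21/16 11/8 3/2 2]  -> 41/32
G_8 [BBRRBRRB]  L=[0 1 5/4 41/32]  R=[21/16 11/8 3/2 2]  -> 83/64
G_9 [BBRRBRRBR]  L=[0 1 5/4 41/32]  R=[83/64 21/16 11/8 3/2 2]  -> 165/128
G_10 [BBRRBRRBRB]  L=[0 1 5/4 41/32 165/128]  R=[83/64 21/16 11/8 3/2 2]  -> 331/256
G_11 [BBRRBRRBRBB]  L=[0 1 5/4 41/32 165/128 331/256]  R=[83/64 21/16 11/8 3/2 2]  -> 663/512
G_12 [BBRRBRRBRBBR]  L=[0 1 5/4 41/32 165/128 331/256]  R=[663/512 83/64 21/16 11/8 3/2 2]  -> 1325/1024
G_13 [BBRRBRRBRBBRB]  L=[0 1 5/4 41/32 165/128 331/256 1325/1024]  R=[663/512 83/64 21/16 11/8 3/2 2]  -> 2651/2048
G_14 [BBRRBRRBRBBRBB]  L=[0 1 5/4 41/32 165/128 331/256 1325/1024 2651/2048]  R=[663/512 83/64 21/16 11/8 3/2 2]  -> 5303/4096
G_15 [BBRRBRRBRBBRBBB]  L=[0 1 5/4 41/32 165/128 331/256 1325/1024 2651/2048 5303/4096]  R=[663/512 83/64 21/16 11/8 3/2 2]  -> 10607/8192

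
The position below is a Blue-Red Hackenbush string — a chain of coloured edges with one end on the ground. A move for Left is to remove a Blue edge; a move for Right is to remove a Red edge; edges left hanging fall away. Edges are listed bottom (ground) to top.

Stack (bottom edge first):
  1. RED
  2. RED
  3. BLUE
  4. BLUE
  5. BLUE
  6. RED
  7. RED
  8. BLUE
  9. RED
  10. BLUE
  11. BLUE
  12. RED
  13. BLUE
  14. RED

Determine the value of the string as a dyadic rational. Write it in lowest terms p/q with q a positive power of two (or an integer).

Recurse on prefixes of the 14-edge string RED RED BLUE BLUE BLUE RED RED BLUE RED BLUE BLUE RED BLUE RED:
edge 1 of 14 (RED): { none | 0 } = -1
edge 2 of 14 (RED): { none | -1, 0 } = -2
edge 3 of 14 (BLUE): { -2 | -1, 0 } = -3/2
edge 4 of 14 (BLUE): { -2, -3/2 | -1, 0 } = -5/4
edge 5 of 14 (BLUE): { -2, -3/2, -5/4 | -1, 0 } = -9/8
edge 6 of 14 (RED): { -2, -3/2, -5/4 | -9/8, -1, 0 } = -19/16
edge 7 of 14 (RED): { -2, -3/2, -5/4 | -19/16, -9/8, -1, 0 } = -39/32
edge 8 of 14 (BLUE): { -2, -3/2, -5/4, -39/32 | -19/16, -9/8, -1, 0 } = -77/64
edge 9 of 14 (RED): { -2, -3/2, -5/4, -39/32 | -77/64, -19/16, -9/8, -1, 0 } = -155/128
edge 10 of 14 (BLUE): { -2, -3/2, -5/4, -39/32, -155/128 | -77/64, -19/16, -9/8, -1, 0 } = -309/256
edge 11 of 14 (BLUE): { -2, -3/2, -5/4, -39/32, -155/128, -309/256 | -77/64, -19/16, -9/8, -1, 0 } = -617/512
edge 12 of 14 (RED): { -2, -3/2, -5/4, -39/32, -155/128, -309/256 | -617/512, -77/64, -19/16, -9/8, -1, 0 } = -1235/1024
edge 13 of 14 (BLUE): { -2, -3/2, -5/4, -39/32, -155/128, -309/256, -1235/1024 | -617/512, -77/64, -19/16, -9/8, -1, 0 } = -2469/2048
edge 14 of 14 (RED): { -2, -3/2, -5/4, -39/32, -155/128, -309/256, -1235/1024 | -2469/2048, -617/512, -77/64, -19/16, -9/8, -1, 0 } = -4939/4096

-4939/4096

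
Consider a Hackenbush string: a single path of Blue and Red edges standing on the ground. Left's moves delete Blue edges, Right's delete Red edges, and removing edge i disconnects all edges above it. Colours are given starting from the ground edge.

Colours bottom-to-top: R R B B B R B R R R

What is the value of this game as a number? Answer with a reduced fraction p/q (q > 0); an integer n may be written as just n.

Build val(s[:k]) for k = 1..10, string s = R R B B B R B R R R.
edge 1 of 10 (R): { · | 0 } — -1
edge 2 of 10 (R): { · | -1; 0 } — -2
edge 3 of 10 (B): { -2 | -1; 0 } — -3/2
edge 4 of 10 (B): { -2; -3/2 | -1; 0 } — -5/4
edge 5 of 10 (B): { -2; -3/2; -5/4 | -1; 0 } — -9/8
edge 6 of 10 (R): { -2; -3/2; -5/4 | -9/8; -1; 0 } — -19/16
edge 7 of 10 (B): { -2; -3/2; -5/4; -19/16 | -9/8; -1; 0 } — -37/32
edge 8 of 10 (R): { -2; -3/2; -5/4; -19/16 | -37/32; -9/8; -1; 0 } — -75/64
edge 9 of 10 (R): { -2; -3/2; -5/4; -19/16 | -75/64; -37/32; -9/8; -1; 0 } — -151/128
edge 10 of 10 (R): { -2; -3/2; -5/4; -19/16 | -151/128; -75/64; -37/32; -9/8; -1; 0 } — -303/256

-303/256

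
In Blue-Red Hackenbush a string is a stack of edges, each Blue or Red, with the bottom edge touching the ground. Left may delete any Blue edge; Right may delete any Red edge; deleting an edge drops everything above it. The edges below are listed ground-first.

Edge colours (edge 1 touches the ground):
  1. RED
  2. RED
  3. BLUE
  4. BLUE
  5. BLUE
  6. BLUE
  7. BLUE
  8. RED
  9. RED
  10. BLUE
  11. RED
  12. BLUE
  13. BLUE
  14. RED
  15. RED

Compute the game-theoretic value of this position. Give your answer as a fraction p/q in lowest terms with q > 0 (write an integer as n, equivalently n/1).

Recurse on prefixes of the 15-edge string RED RED BLUE BLUE BLUE BLUE BLUE RED RED BLUE RED BLUE BLUE RED RED:
step 1: add RED to get R; options L={ ∅ } R={ 0 } ⇒ -1
step 2: add RED to get RR; options L={ ∅ } R={ -1,0 } ⇒ -2
step 3: add BLUE to get RRB; options L={ -2 } R={ -1,0 } ⇒ -3/2
step 4: add BLUE to get RRBB; options L={ -2,-3/2 } R={ -1,0 } ⇒ -5/4
step 5: add BLUE to get RRBBB; options L={ -2,-3/2,-5/4 } R={ -1,0 } ⇒ -9/8
step 6: add BLUE to get RRBBBB; options L={ -2,-3/2,-5/4,-9/8 } R={ -1,0 } ⇒ -17/16
step 7: add BLUE to get RRBBBBB; options L={ -2,-3/2,-5/4,-9/8,-17/16 } R={ -1,0 } ⇒ -33/32
step 8: add RED to get RRBBBBBR; options L={ -2,-3/2,-5/4,-9/8,-17/16 } R={ -33/32,-1,0 } ⇒ -67/64
step 9: add RED to get RRBBBBBRR; options L={ -2,-3/2,-5/4,-9/8,-17/16 } R={ -67/64,-33/32,-1,0 } ⇒ -135/128
step 10: add BLUE to get RRBBBBBRRB; options L={ -2,-3/2,-5/4,-9/8,-17/16,-135/128 } R={ -67/64,-33/32,-1,0 } ⇒ -269/256
step 11: add RED to get RRBBBBBRRBR; options L={ -2,-3/2,-5/4,-9/8,-17/16,-135/128 } R={ -269/256,-67/64,-33/32,-1,0 } ⇒ -539/512
step 12: add BLUE to get RRBBBBBRRBRB; options L={ -2,-3/2,-5/4,-9/8,-17/16,-135/128,-539/512 } R={ -269/256,-67/64,-33/32,-1,0 } ⇒ -1077/1024
step 13: add BLUE to get RRBBBBBRRBRBB; options L={ -2,-3/2,-5/4,-9/8,-17/16,-135/128,-539/512,-1077/1024 } R={ -269/256,-67/64,-33/32,-1,0 } ⇒ -2153/2048
step 14: add RED to get RRBBBBBRRBRBBR; options L={ -2,-3/2,-5/4,-9/8,-17/16,-135/128,-539/512,-1077/1024 } R={ -2153/2048,-269/256,-67/64,-33/32,-1,0 } ⇒ -4307/4096
step 15: add RED to get RRBBBBBRRBRBBRR; options L={ -2,-3/2,-5/4,-9/8,-17/16,-135/128,-539/512,-1077/1024 } R={ -4307/4096,-2153/2048,-269/256,-67/64,-33/32,-1,0 } ⇒ -8615/8192

-8615/8192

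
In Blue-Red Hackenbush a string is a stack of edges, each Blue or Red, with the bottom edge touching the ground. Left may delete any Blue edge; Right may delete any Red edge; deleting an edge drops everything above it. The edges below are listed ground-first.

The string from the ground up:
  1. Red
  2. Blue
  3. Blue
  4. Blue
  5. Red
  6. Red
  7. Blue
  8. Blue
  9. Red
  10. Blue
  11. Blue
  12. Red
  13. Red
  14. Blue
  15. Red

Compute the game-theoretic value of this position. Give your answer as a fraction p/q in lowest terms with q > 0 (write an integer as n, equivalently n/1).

-3227/16384

Recurse on prefixes of the 15-edge string Red Blue Blue Blue Red Red Blue Blue Red Blue Blue Red Red Blue Red:
1 of 15 · R · max L −∞ · min R 0 = -1
2 of 15 · RB · max L -1 · min R 0 = -1/2
3 of 15 · RBB · max L -1/2 · min R 0 = -1/4
4 of 15 · RBBB · max L -1/4 · min R 0 = -1/8
5 of 15 · RBBBR · max L -1/4 · min R -1/8 = -3/16
6 of 15 · RBBBRR · max L -1/4 · min R -3/16 = -7/32
7 of 15 · RBBBRRB · max L -7/32 · min R -3/16 = -13/64
8 of 15 · RBBBRRBB · max L -13/64 · min R -3/16 = -25/128
9 of 15 · RBBBRRBBR · max L -13/64 · min R -25/128 = -51/256
10 of 15 · RBBBRRBBRB · max L -51/256 · min R -25/128 = -101/512
11 of 15 · RBBBRRBBRBB · max L -101/512 · min R -25/128 = -201/1024
12 of 15 · RBBBRRBBRBBR · max L -101/512 · min R -201/1024 = -403/2048
13 of 15 · RBBBRRBBRBBRR · max L -101/512 · min R -403/2048 = -807/4096
14 of 15 · RBBBRRBBRBBRRB · max L -807/4096 · min R -403/2048 = -1613/8192
15 of 15 · RBBBRRBBRBBRRBR · max L -807/4096 · min R -1613/8192 = -3227/16384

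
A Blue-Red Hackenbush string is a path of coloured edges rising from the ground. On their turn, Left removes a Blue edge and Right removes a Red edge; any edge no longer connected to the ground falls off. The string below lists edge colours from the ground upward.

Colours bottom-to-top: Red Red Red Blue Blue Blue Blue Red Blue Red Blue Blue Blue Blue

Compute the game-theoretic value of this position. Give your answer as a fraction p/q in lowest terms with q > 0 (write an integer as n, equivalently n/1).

-4257/2048

Prefix values for Red Red Red Blue Blue Blue Blue Red Blue Red Blue Blue Blue Blue via {L|R} + simplicity:
g(R) = { (no moves) | 0 } -> -1
g(RR) = { (no moves) | -1,0 } -> -2
g(RRR) = { (no moves) | -2,-1,0 } -> -3
g(RRRB) = { -3 | -2,-1,0 } -> -5/2
g(RRRBB) = { -3,-5/2 | -2,-1,0 } -> -9/4
g(RRRBBB) = { -3,-5/2,-9/4 | -2,-1,0 } -> -17/8
g(RRRBBBB) = { -3,-5/2,-9/4,-17/8 | -2,-1,0 } -> -33/16
g(RRRBBBBR) = { -3,-5/2,-9/4,-17/8 | -33/16,-2,-1,0 } -> -67/32
g(RRRBBBBRB) = { -3,-5/2,-9/4,-17/8,-67/32 | -33/16,-2,-1,0 } -> -133/64
g(RRRBBBBRBR) = { -3,-5/2,-9/4,-17/8,-67/32 | -133/64,-33/16,-2,-1,0 } -> -267/128
g(RRRBBBBRBRB) = { -3,-5/2,-9/4,-17/8,-67/32,-267/128 | -133/64,-33/16,-2,-1,0 } -> -533/256
g(RRRBBBBRBRBB) = { -3,-5/2,-9/4,-17/8,-67/32,-267/128,-533/256 | -133/64,-33/16,-2,-1,0 } -> -1065/512
g(RRRBBBBRBRBBB) = { -3,-5/2,-9/4,-17/8,-67/32,-267/128,-533/256,-1065/512 | -133/64,-33/16,-2,-1,0 } -> -2129/1024
g(RRRBBBBRBRBBBB) = { -3,-5/2,-9/4,-17/8,-67/32,-267/128,-533/256,-1065/512,-2129/1024 | -133/64,-33/16,-2,-1,0 } -> -4257/2048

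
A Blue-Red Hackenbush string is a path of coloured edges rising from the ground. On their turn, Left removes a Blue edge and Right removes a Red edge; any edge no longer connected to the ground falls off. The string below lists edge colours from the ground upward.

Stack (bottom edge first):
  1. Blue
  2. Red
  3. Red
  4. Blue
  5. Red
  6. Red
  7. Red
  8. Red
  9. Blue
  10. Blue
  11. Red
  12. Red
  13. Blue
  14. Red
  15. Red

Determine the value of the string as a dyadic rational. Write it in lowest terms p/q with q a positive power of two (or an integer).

4297/16384

v(B) = { 0 | none } gives 1
v(BR) = { 0 | 1 } gives 1/2
v(BRR) = { 0 | 1/2 1 } gives 1/4
v(BRRB) = { 0 1/4 | 1/2 1 } gives 3/8
v(BRRBR) = { 0 1/4 | 3/8 1/2 1 } gives 5/16
v(BRRBRR) = { 0 1/4 | 5/16 3/8 1/2 1 } gives 9/32
v(BRRBRRR) = { 0 1/4 | 9/32 5/16 3/8 1/2 1 } gives 17/64
v(BRRBRRRR) = { 0 1/4 | 17/64 9/32 5/16 3/8 1/2 1 } gives 33/128
v(BRRBRRRRB) = { 0 1/4 33/128 | 17/64 9/32 5/16 3/8 1/2 1 } gives 67/256
v(BRRBRRRRBB) = { 0 1/4 33/128 67/256 | 17/64 9/32 5/16 3/8 1/2 1 } gives 135/512
v(BRRBRRRRBBR) = { 0 1/4 33/128 67/256 | 135/512 17/64 9/32 5/16 3/8 1/2 1 } gives 269/1024
v(BRRBRRRRBBRR) = { 0 1/4 33/128 67/256 | 269/1024 135/512 17/64 9/32 5/16 3/8 1/2 1 } gives 537/2048
v(BRRBRRRRBBRRB) = { 0 1/4 33/128 67/256 537/2048 | 269/1024 135/512 17/64 9/32 5/16 3/8 1/2 1 } gives 1075/4096
v(BRRBRRRRBBRRBR) = { 0 1/4 33/128 67/256 537/2048 | 1075/4096 269/1024 135/512 17/64 9/32 5/16 3/8 1/2 1 } gives 2149/8192
v(BRRBRRRRBBRRBRR) = { 0 1/4 33/128 67/256 537/2048 | 2149/8192 1075/4096 269/1024 135/512 17/64 9/32 5/16 3/8 1/2 1 } gives 4297/16384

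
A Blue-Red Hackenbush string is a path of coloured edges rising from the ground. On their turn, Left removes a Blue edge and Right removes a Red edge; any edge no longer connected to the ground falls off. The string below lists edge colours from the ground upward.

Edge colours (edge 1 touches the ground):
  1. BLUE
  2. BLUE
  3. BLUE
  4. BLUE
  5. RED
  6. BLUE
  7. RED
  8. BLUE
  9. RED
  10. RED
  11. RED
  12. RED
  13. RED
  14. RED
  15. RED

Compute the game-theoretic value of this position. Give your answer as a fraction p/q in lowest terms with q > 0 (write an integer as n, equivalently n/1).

7425/2048

Prefix values for BLUE BLUE BLUE BLUE RED BLUE RED BLUE RED RED RED RED RED RED RED via {L|R} + simplicity:
step 1: add BLUE to get B; options L={ 0 } R={ · } ⇒ 1
step 2: add BLUE to get BB; options L={ 0, 1 } R={ · } ⇒ 2
step 3: add BLUE to get BBB; options L={ 0, 1, 2 } R={ · } ⇒ 3
step 4: add BLUE to get BBBB; options L={ 0, 1, 2, 3 } R={ · } ⇒ 4
step 5: add RED to get BBBBR; options L={ 0, 1, 2, 3 } R={ 4 } ⇒ 7/2
step 6: add BLUE to get BBBBRB; options L={ 0, 1, 2, 3, 7/2 } R={ 4 } ⇒ 15/4
step 7: add RED to get BBBBRBR; options L={ 0, 1, 2, 3, 7/2 } R={ 15/4, 4 } ⇒ 29/8
step 8: add BLUE to get BBBBRBRB; options L={ 0, 1, 2, 3, 7/2, 29/8 } R={ 15/4, 4 } ⇒ 59/16
step 9: add RED to get BBBBRBRBR; options L={ 0, 1, 2, 3, 7/2, 29/8 } R={ 59/16, 15/4, 4 } ⇒ 117/32
step 10: add RED to get BBBBRBRBRR; options L={ 0, 1, 2, 3, 7/2, 29/8 } R={ 117/32, 59/16, 15/4, 4 } ⇒ 233/64
step 11: add RED to get BBBBRBRBRRR; options L={ 0, 1, 2, 3, 7/2, 29/8 } R={ 233/64, 117/32, 59/16, 15/4, 4 } ⇒ 465/128
step 12: add RED to get BBBBRBRBRRRR; options L={ 0, 1, 2, 3, 7/2, 29/8 } R={ 465/128, 233/64, 117/32, 59/16, 15/4, 4 } ⇒ 929/256
step 13: add RED to get BBBBRBRBRRRRR; options L={ 0, 1, 2, 3, 7/2, 29/8 } R={ 929/256, 465/128, 233/64, 117/32, 59/16, 15/4, 4 } ⇒ 1857/512
step 14: add RED to get BBBBRBRBRRRRRR; options L={ 0, 1, 2, 3, 7/2, 29/8 } R={ 1857/512, 929/256, 465/128, 233/64, 117/32, 59/16, 15/4, 4 } ⇒ 3713/1024
step 15: add RED to get BBBBRBRBRRRRRRR; options L={ 0, 1, 2, 3, 7/2, 29/8 } R={ 3713/1024, 1857/512, 929/256, 465/128, 233/64, 117/32, 59/16, 15/4, 4 } ⇒ 7425/2048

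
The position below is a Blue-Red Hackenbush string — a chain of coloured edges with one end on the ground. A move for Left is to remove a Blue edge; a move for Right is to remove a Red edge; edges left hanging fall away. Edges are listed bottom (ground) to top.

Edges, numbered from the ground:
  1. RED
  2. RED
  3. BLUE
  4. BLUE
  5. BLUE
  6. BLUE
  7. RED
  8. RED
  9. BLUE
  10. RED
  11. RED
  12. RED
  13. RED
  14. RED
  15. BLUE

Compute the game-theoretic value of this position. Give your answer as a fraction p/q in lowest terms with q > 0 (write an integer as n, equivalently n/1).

-9085/8192

step 1: add RED to get R; options L={ none } R={ 0 } ⇒ -1
step 2: add RED to get RR; options L={ none } R={ -1; 0 } ⇒ -2
step 3: add BLUE to get RRB; options L={ -2 } R={ -1; 0 } ⇒ -3/2
step 4: add BLUE to get RRBB; options L={ -2; -3/2 } R={ -1; 0 } ⇒ -5/4
step 5: add BLUE to get RRBBB; options L={ -2; -3/2; -5/4 } R={ -1; 0 } ⇒ -9/8
step 6: add BLUE to get RRBBBB; options L={ -2; -3/2; -5/4; -9/8 } R={ -1; 0 } ⇒ -17/16
step 7: add RED to get RRBBBBR; options L={ -2; -3/2; -5/4; -9/8 } R={ -17/16; -1; 0 } ⇒ -35/32
step 8: add RED to get RRBBBBRR; options L={ -2; -3/2; -5/4; -9/8 } R={ -35/32; -17/16; -1; 0 } ⇒ -71/64
step 9: add BLUE to get RRBBBBRRB; options L={ -2; -3/2; -5/4; -9/8; -71/64 } R={ -35/32; -17/16; -1; 0 } ⇒ -141/128
step 10: add RED to get RRBBBBRRBR; options L={ -2; -3/2; -5/4; -9/8; -71/64 } R={ -141/128; -35/32; -17/16; -1; 0 } ⇒ -283/256
step 11: add RED to get RRBBBBRRBRR; options L={ -2; -3/2; -5/4; -9/8; -71/64 } R={ -283/256; -141/128; -35/32; -17/16; -1; 0 } ⇒ -567/512
step 12: add RED to get RRBBBBRRBRRR; options L={ -2; -3/2; -5/4; -9/8; -71/64 } R={ -567/512; -283/256; -141/128; -35/32; -17/16; -1; 0 } ⇒ -1135/1024
step 13: add RED to get RRBBBBRRBRRRR; options L={ -2; -3/2; -5/4; -9/8; -71/64 } R={ -1135/1024; -567/512; -283/256; -141/128; -35/32; -17/16; -1; 0 } ⇒ -2271/2048
step 14: add RED to get RRBBBBRRBRRRRR; options L={ -2; -3/2; -5/4; -9/8; -71/64 } R={ -2271/2048; -1135/1024; -567/512; -283/256; -141/128; -35/32; -17/16; -1; 0 } ⇒ -4543/4096
step 15: add BLUE to get RRBBBBRRBRRRRRB; options L={ -2; -3/2; -5/4; -9/8; -71/64; -4543/4096 } R={ -2271/2048; -1135/1024; -567/512; -283/256; -141/128; -35/32; -17/16; -1; 0 } ⇒ -9085/8192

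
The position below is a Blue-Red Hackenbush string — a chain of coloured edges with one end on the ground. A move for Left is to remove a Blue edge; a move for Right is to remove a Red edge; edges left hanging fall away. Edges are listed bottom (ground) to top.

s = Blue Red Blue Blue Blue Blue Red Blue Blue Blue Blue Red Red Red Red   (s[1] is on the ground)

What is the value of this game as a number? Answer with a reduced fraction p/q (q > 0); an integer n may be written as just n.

Prefix values for Blue Red Blue Blue Blue Blue Red Blue Blue Blue Blue Red Red Red Red via {L|R} + simplicity:
step 1: add Blue to get B; options L={ 0 } R={  } so 1
step 2: add Red to get BR; options L={ 0 } R={ 1 } so 1/2
step 3: add Blue to get BRB; options L={ 0,1/2 } R={ 1 } so 3/4
step 4: add Blue to get BRBB; options L={ 0,1/2,3/4 } R={ 1 } so 7/8
step 5: add Blue to get BRBBB; options L={ 0,1/2,3/4,7/8 } R={ 1 } so 15/16
step 6: add Blue to get BRBBBB; options L={ 0,1/2,3/4,7/8,15/16 } R={ 1 } so 31/32
step 7: add Red to get BRBBBBR; options L={ 0,1/2,3/4,7/8,15/16 } R={ 31/32,1 } so 61/64
step 8: add Blue to get BRBBBBRB; options L={ 0,1/2,3/4,7/8,15/16,61/64 } R={ 31/32,1 } so 123/128
step 9: add Blue to get BRBBBBRBB; options L={ 0,1/2,3/4,7/8,15/16,61/64,123/128 } R={ 31/32,1 } so 247/256
step 10: add Blue to get BRBBBBRBBB; options L={ 0,1/2,3/4,7/8,15/16,61/64,123/128,247/256 } R={ 31/32,1 } so 495/512
step 11: add Blue to get BRBBBBRBBBB; options L={ 0,1/2,3/4,7/8,15/16,61/64,123/128,247/256,495/512 } R={ 31/32,1 } so 991/1024
step 12: add Red to get BRBBBBRBBBBR; options L={ 0,1/2,3/4,7/8,15/16,61/64,123/128,247/256,495/512 } R={ 991/1024,31/32,1 } so 1981/2048
step 13: add Red to get BRBBBBRBBBBRR; options L={ 0,1/2,3/4,7/8,15/16,61/64,123/128,247/256,495/512 } R={ 1981/2048,991/1024,31/32,1 } so 3961/4096
step 14: add Red to get BRBBBBRBBBBRRR; options L={ 0,1/2,3/4,7/8,15/16,61/64,123/128,247/256,495/512 } R={ 3961/4096,1981/2048,991/1024,31/32,1 } so 7921/8192
step 15: add Red to get BRBBBBRBBBBRRRR; options L={ 0,1/2,3/4,7/8,15/16,61/64,123/128,247/256,495/512 } R={ 7921/8192,3961/4096,1981/2048,991/1024,31/32,1 } so 15841/16384

15841/16384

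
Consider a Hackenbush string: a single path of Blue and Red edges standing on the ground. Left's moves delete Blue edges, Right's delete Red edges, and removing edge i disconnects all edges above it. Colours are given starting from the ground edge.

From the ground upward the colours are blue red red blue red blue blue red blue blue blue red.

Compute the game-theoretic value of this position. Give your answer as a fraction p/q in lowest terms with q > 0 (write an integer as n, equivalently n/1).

Build val(s[:k]) for k = 1..12, string s = blue red red blue red blue blue red blue blue blue red.
val(b) = { 0 | none } = 1
val(br) = { 0 | 1 } = 1/2
val(brr) = { 0 | 1/2 1 } = 1/4
val(brrb) = { 0 1/4 | 1/2 1 } = 3/8
val(brrbr) = { 0 1/4 | 3/8 1/2 1 } = 5/16
val(brrbrb) = { 0 1/4 5/16 | 3/8 1/2 1 } = 11/32
val(brrbrbb) = { 0 1/4 5/16 11/32 | 3/8 1/2 1 } = 23/64
val(brrbrbbr) = { 0 1/4 5/16 11/32 | 23/64 3/8 1/2 1 } = 45/128
val(brrbrbbrb) = { 0 1/4 5/16 11/32 45/128 | 23/64 3/8 1/2 1 } = 91/256
val(brrbrbbrbb) = { 0 1/4 5/16 11/32 45/128 91/256 | 23/64 3/8 1/2 1 } = 183/512
val(brrbrbbrbbb) = { 0 1/4 5/16 11/32 45/128 91/256 183/512 | 23/64 3/8 1/2 1 } = 367/1024
val(brrbrbbrbbbr) = { 0 1/4 5/16 11/32 45/128 91/256 183/512 | 367/1024 23/64 3/8 1/2 1 } = 733/2048

733/2048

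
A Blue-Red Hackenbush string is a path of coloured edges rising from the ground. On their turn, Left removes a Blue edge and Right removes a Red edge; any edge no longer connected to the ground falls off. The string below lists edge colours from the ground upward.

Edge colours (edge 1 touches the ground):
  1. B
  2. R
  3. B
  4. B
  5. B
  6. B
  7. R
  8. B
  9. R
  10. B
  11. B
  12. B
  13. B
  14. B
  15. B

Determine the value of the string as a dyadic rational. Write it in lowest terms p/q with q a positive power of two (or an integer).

Build val(s[:k]) for k = 1..15, string s = B R B B B B R B R B B B B B B.
edge 1 of 15 (B): { 0 | ∅ } -> 1
edge 2 of 15 (R): { 0 | 1 } -> 1/2
edge 3 of 15 (B): { 0 1/2 | 1 } -> 3/4
edge 4 of 15 (B): { 0 1/2 3/4 | 1 } -> 7/8
edge 5 of 15 (B): { 0 1/2 3/4 7/8 | 1 } -> 15/16
edge 6 of 15 (B): { 0 1/2 3/4 7/8 15/16 | 1 } -> 31/32
edge 7 of 15 (R): { 0 1/2 3/4 7/8 15/16 | 31/32 1 } -> 61/64
edge 8 of 15 (B): { 0 1/2 3/4 7/8 15/16 61/64 | 31/32 1 } -> 123/128
edge 9 of 15 (R): { 0 1/2 3/4 7/8 15/16 61/64 | 123/128 31/32 1 } -> 245/256
edge 10 of 15 (B): { 0 1/2 3/4 7/8 15/16 61/64 245/256 | 123/128 31/32 1 } -> 491/512
edge 11 of 15 (B): { 0 1/2 3/4 7/8 15/16 61/64 245/256 491/512 | 123/128 31/32 1 } -> 983/1024
edge 12 of 15 (B): { 0 1/2 3/4 7/8 15/16 61/64 245/256 491/512 983/1024 | 123/128 31/32 1 } -> 1967/2048
edge 13 of 15 (B): { 0 1/2 3/4 7/8 15/16 61/64 245/256 491/512 983/1024 1967/2048 | 123/128 31/32 1 } -> 3935/4096
edge 14 of 15 (B): { 0 1/2 3/4 7/8 15/16 61/64 245/256 491/512 983/1024 1967/2048 3935/4096 | 123/128 31/32 1 } -> 7871/8192
edge 15 of 15 (B): { 0 1/2 3/4 7/8 15/16 61/64 245/256 491/512 983/1024 1967/2048 3935/4096 7871/8192 | 123/128 31/32 1 } -> 15743/16384

15743/16384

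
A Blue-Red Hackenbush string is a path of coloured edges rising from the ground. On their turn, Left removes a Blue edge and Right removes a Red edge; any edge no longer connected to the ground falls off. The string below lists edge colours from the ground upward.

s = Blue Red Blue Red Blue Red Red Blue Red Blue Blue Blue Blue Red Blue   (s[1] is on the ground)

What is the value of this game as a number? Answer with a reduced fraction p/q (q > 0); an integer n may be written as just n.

Recurse on prefixes of the 15-edge string Blue Red Blue Red Blue Red Red Blue Red Blue Blue Blue Blue Red Blue:
B: Left { 0 }, Right { none } so simplest 1
BR: Left { 0 }, Right { 1 } so simplest 1/2
BRB: Left { 0, 1/2 }, Right { 1 } so simplest 3/4
BRBR: Left { 0, 1/2 }, Right { 3/4, 1 } so simplest 5/8
BRBRB: Left { 0, 1/2, 5/8 }, Right { 3/4, 1 } so simplest 11/16
BRBRBR: Left { 0, 1/2, 5/8 }, Right { 11/16, 3/4, 1 } so simplest 21/32
BRBRBRR: Left { 0, 1/2, 5/8 }, Right { 21/32, 11/16, 3/4, 1 } so simplest 41/64
BRBRBRRB: Left { 0, 1/2, 5/8, 41/64 }, Right { 21/32, 11/16, 3/4, 1 } so simplest 83/128
BRBRBRRBR: Left { 0, 1/2, 5/8, 41/64 }, Right { 83/128, 21/32, 11/16, 3/4, 1 } so simplest 165/256
BRBRBRRBRB: Left { 0, 1/2, 5/8, 41/64, 165/256 }, Right { 83/128, 21/32, 11/16, 3/4, 1 } so simplest 331/512
BRBRBRRBRBB: Left { 0, 1/2, 5/8, 41/64, 165/256, 331/512 }, Right { 83/128, 21/32, 11/16, 3/4, 1 } so simplest 663/1024
BRBRBRRBRBBB: Left { 0, 1/2, 5/8, 41/64, 165/256, 331/512, 663/1024 }, Right { 83/128, 21/32, 11/16, 3/4, 1 } so simplest 1327/2048
BRBRBRRBRBBBB: Left { 0, 1/2, 5/8, 41/64, 165/256, 331/512, 663/1024, 1327/2048 }, Right { 83/128, 21/32, 11/16, 3/4, 1 } so simplest 2655/4096
BRBRBRRBRBBBBR: Left { 0, 1/2, 5/8, 41/64, 165/256, 331/512, 663/1024, 1327/2048 }, Right { 2655/4096, 83/128, 21/32, 11/16, 3/4, 1 } so simplest 5309/8192
BRBRBRRBRBBBBRB: Left { 0, 1/2, 5/8, 41/64, 165/256, 331/512, 663/1024, 1327/2048, 5309/8192 }, Right { 2655/4096, 83/128, 21/32, 11/16, 3/4, 1 } so simplest 10619/16384

10619/16384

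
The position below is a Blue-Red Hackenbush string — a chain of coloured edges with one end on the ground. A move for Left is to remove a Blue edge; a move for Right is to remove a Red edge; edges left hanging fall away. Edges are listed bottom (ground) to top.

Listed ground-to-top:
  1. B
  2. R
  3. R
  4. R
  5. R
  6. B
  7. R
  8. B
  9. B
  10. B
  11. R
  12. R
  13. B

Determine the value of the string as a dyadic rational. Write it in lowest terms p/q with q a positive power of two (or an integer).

371/4096

Prefix values for B R R R R B R B B B R R B via {L|R} + simplicity:
1 of 13 · B · max L 0 · min R +∞ ⇒ 1
2 of 13 · BR · max L 0 · min R 1 ⇒ 1/2
3 of 13 · BRR · max L 0 · min R 1/2 ⇒ 1/4
4 of 13 · BRRR · max L 0 · min R 1/4 ⇒ 1/8
5 of 13 · BRRRR · max L 0 · min R 1/8 ⇒ 1/16
6 of 13 · BRRRRB · max L 1/16 · min R 1/8 ⇒ 3/32
7 of 13 · BRRRRBR · max L 1/16 · min R 3/32 ⇒ 5/64
8 of 13 · BRRRRBRB · max L 5/64 · min R 3/32 ⇒ 11/128
9 of 13 · BRRRRBRBB · max L 11/128 · min R 3/32 ⇒ 23/256
10 of 13 · BRRRRBRBBB · max L 23/256 · min R 3/32 ⇒ 47/512
11 of 13 · BRRRRBRBBBR · max L 23/256 · min R 47/512 ⇒ 93/1024
12 of 13 · BRRRRBRBBBRR · max L 23/256 · min R 93/1024 ⇒ 185/2048
13 of 13 · BRRRRBRBBBRRB · max L 185/2048 · min R 93/1024 ⇒ 371/4096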